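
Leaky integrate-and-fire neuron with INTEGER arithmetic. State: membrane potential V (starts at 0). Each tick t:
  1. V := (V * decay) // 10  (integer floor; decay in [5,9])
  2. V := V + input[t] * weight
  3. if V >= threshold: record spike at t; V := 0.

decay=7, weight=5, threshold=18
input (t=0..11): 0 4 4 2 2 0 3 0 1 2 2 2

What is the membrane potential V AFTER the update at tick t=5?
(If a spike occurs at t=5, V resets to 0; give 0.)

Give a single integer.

Answer: 11

Derivation:
t=0: input=0 -> V=0
t=1: input=4 -> V=0 FIRE
t=2: input=4 -> V=0 FIRE
t=3: input=2 -> V=10
t=4: input=2 -> V=17
t=5: input=0 -> V=11
t=6: input=3 -> V=0 FIRE
t=7: input=0 -> V=0
t=8: input=1 -> V=5
t=9: input=2 -> V=13
t=10: input=2 -> V=0 FIRE
t=11: input=2 -> V=10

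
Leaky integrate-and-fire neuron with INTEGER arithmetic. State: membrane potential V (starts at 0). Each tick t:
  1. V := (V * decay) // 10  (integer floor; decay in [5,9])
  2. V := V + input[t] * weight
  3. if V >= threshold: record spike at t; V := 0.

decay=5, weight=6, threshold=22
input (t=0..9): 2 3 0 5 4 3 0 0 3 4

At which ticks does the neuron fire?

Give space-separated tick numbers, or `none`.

t=0: input=2 -> V=12
t=1: input=3 -> V=0 FIRE
t=2: input=0 -> V=0
t=3: input=5 -> V=0 FIRE
t=4: input=4 -> V=0 FIRE
t=5: input=3 -> V=18
t=6: input=0 -> V=9
t=7: input=0 -> V=4
t=8: input=3 -> V=20
t=9: input=4 -> V=0 FIRE

Answer: 1 3 4 9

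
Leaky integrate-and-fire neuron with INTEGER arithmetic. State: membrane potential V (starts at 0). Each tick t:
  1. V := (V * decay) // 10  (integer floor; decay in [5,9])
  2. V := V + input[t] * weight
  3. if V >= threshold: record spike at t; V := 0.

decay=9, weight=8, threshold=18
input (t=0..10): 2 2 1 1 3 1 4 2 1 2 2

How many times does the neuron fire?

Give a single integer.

Answer: 5

Derivation:
t=0: input=2 -> V=16
t=1: input=2 -> V=0 FIRE
t=2: input=1 -> V=8
t=3: input=1 -> V=15
t=4: input=3 -> V=0 FIRE
t=5: input=1 -> V=8
t=6: input=4 -> V=0 FIRE
t=7: input=2 -> V=16
t=8: input=1 -> V=0 FIRE
t=9: input=2 -> V=16
t=10: input=2 -> V=0 FIRE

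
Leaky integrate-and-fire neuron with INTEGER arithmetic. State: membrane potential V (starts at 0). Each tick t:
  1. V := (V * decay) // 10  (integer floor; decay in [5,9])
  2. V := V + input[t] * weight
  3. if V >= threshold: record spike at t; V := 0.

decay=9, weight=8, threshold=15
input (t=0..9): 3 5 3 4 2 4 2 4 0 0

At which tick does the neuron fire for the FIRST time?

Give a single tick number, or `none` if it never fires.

Answer: 0

Derivation:
t=0: input=3 -> V=0 FIRE
t=1: input=5 -> V=0 FIRE
t=2: input=3 -> V=0 FIRE
t=3: input=4 -> V=0 FIRE
t=4: input=2 -> V=0 FIRE
t=5: input=4 -> V=0 FIRE
t=6: input=2 -> V=0 FIRE
t=7: input=4 -> V=0 FIRE
t=8: input=0 -> V=0
t=9: input=0 -> V=0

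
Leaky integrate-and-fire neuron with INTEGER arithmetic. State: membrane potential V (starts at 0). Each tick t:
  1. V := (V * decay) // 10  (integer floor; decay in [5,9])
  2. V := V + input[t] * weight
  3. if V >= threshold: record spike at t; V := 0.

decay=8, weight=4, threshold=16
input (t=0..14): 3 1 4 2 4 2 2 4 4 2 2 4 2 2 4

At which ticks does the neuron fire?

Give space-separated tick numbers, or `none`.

t=0: input=3 -> V=12
t=1: input=1 -> V=13
t=2: input=4 -> V=0 FIRE
t=3: input=2 -> V=8
t=4: input=4 -> V=0 FIRE
t=5: input=2 -> V=8
t=6: input=2 -> V=14
t=7: input=4 -> V=0 FIRE
t=8: input=4 -> V=0 FIRE
t=9: input=2 -> V=8
t=10: input=2 -> V=14
t=11: input=4 -> V=0 FIRE
t=12: input=2 -> V=8
t=13: input=2 -> V=14
t=14: input=4 -> V=0 FIRE

Answer: 2 4 7 8 11 14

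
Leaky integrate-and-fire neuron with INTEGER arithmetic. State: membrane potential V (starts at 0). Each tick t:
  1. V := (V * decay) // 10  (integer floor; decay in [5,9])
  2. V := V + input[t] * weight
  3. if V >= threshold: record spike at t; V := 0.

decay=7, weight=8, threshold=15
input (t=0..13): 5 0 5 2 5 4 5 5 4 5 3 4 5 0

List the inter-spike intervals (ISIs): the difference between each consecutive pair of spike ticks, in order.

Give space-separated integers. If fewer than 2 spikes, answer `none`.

Answer: 2 1 1 1 1 1 1 1 1 1 1

Derivation:
t=0: input=5 -> V=0 FIRE
t=1: input=0 -> V=0
t=2: input=5 -> V=0 FIRE
t=3: input=2 -> V=0 FIRE
t=4: input=5 -> V=0 FIRE
t=5: input=4 -> V=0 FIRE
t=6: input=5 -> V=0 FIRE
t=7: input=5 -> V=0 FIRE
t=8: input=4 -> V=0 FIRE
t=9: input=5 -> V=0 FIRE
t=10: input=3 -> V=0 FIRE
t=11: input=4 -> V=0 FIRE
t=12: input=5 -> V=0 FIRE
t=13: input=0 -> V=0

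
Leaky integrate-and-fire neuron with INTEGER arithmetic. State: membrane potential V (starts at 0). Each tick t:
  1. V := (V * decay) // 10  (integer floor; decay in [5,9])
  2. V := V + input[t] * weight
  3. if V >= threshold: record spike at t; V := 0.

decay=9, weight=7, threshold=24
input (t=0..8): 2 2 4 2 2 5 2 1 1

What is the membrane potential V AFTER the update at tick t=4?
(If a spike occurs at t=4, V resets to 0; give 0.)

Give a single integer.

Answer: 0

Derivation:
t=0: input=2 -> V=14
t=1: input=2 -> V=0 FIRE
t=2: input=4 -> V=0 FIRE
t=3: input=2 -> V=14
t=4: input=2 -> V=0 FIRE
t=5: input=5 -> V=0 FIRE
t=6: input=2 -> V=14
t=7: input=1 -> V=19
t=8: input=1 -> V=0 FIRE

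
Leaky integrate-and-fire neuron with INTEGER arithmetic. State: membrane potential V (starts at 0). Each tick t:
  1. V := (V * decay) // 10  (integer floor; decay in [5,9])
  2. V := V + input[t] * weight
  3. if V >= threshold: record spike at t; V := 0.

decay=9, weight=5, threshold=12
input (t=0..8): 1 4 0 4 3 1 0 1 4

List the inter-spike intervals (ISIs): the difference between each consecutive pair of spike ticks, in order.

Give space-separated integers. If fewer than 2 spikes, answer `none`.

t=0: input=1 -> V=5
t=1: input=4 -> V=0 FIRE
t=2: input=0 -> V=0
t=3: input=4 -> V=0 FIRE
t=4: input=3 -> V=0 FIRE
t=5: input=1 -> V=5
t=6: input=0 -> V=4
t=7: input=1 -> V=8
t=8: input=4 -> V=0 FIRE

Answer: 2 1 4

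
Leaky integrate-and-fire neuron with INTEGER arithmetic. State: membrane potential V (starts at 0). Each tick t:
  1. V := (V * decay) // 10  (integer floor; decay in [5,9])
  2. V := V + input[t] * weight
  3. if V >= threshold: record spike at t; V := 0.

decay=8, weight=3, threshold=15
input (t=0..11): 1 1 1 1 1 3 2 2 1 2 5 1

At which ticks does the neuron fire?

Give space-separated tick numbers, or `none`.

t=0: input=1 -> V=3
t=1: input=1 -> V=5
t=2: input=1 -> V=7
t=3: input=1 -> V=8
t=4: input=1 -> V=9
t=5: input=3 -> V=0 FIRE
t=6: input=2 -> V=6
t=7: input=2 -> V=10
t=8: input=1 -> V=11
t=9: input=2 -> V=14
t=10: input=5 -> V=0 FIRE
t=11: input=1 -> V=3

Answer: 5 10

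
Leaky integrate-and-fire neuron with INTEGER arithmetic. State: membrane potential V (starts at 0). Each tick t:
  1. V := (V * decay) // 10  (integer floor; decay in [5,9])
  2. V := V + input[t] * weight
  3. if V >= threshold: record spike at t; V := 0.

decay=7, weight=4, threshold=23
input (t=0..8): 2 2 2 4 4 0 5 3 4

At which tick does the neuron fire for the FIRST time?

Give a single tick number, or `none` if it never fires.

Answer: 3

Derivation:
t=0: input=2 -> V=8
t=1: input=2 -> V=13
t=2: input=2 -> V=17
t=3: input=4 -> V=0 FIRE
t=4: input=4 -> V=16
t=5: input=0 -> V=11
t=6: input=5 -> V=0 FIRE
t=7: input=3 -> V=12
t=8: input=4 -> V=0 FIRE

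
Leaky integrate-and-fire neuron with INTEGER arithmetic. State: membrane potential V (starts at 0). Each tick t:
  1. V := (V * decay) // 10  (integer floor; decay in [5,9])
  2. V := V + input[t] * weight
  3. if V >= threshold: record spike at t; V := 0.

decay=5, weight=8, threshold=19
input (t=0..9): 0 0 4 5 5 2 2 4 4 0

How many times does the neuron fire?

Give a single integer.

Answer: 6

Derivation:
t=0: input=0 -> V=0
t=1: input=0 -> V=0
t=2: input=4 -> V=0 FIRE
t=3: input=5 -> V=0 FIRE
t=4: input=5 -> V=0 FIRE
t=5: input=2 -> V=16
t=6: input=2 -> V=0 FIRE
t=7: input=4 -> V=0 FIRE
t=8: input=4 -> V=0 FIRE
t=9: input=0 -> V=0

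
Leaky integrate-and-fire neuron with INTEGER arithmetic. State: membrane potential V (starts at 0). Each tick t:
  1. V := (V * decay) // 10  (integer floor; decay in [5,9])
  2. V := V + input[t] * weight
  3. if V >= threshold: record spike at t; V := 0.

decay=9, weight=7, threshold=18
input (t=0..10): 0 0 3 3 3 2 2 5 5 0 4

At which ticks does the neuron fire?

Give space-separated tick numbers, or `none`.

Answer: 2 3 4 6 7 8 10

Derivation:
t=0: input=0 -> V=0
t=1: input=0 -> V=0
t=2: input=3 -> V=0 FIRE
t=3: input=3 -> V=0 FIRE
t=4: input=3 -> V=0 FIRE
t=5: input=2 -> V=14
t=6: input=2 -> V=0 FIRE
t=7: input=5 -> V=0 FIRE
t=8: input=5 -> V=0 FIRE
t=9: input=0 -> V=0
t=10: input=4 -> V=0 FIRE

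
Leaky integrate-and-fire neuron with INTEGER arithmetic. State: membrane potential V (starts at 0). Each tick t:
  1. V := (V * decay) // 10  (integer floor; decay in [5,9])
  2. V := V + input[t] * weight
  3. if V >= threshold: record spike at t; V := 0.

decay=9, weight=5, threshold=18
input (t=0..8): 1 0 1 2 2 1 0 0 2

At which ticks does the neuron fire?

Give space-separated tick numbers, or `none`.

t=0: input=1 -> V=5
t=1: input=0 -> V=4
t=2: input=1 -> V=8
t=3: input=2 -> V=17
t=4: input=2 -> V=0 FIRE
t=5: input=1 -> V=5
t=6: input=0 -> V=4
t=7: input=0 -> V=3
t=8: input=2 -> V=12

Answer: 4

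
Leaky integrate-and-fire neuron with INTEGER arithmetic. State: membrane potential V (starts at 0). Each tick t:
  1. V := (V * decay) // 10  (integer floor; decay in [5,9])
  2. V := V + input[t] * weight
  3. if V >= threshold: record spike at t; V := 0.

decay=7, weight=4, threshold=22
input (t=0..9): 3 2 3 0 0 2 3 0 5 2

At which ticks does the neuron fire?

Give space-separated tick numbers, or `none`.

t=0: input=3 -> V=12
t=1: input=2 -> V=16
t=2: input=3 -> V=0 FIRE
t=3: input=0 -> V=0
t=4: input=0 -> V=0
t=5: input=2 -> V=8
t=6: input=3 -> V=17
t=7: input=0 -> V=11
t=8: input=5 -> V=0 FIRE
t=9: input=2 -> V=8

Answer: 2 8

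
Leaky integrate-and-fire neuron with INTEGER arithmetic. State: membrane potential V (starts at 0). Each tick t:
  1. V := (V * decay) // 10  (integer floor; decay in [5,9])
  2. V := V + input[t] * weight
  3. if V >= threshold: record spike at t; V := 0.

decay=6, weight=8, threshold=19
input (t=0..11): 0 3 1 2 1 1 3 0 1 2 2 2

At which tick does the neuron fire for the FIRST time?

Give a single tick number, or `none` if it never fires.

Answer: 1

Derivation:
t=0: input=0 -> V=0
t=1: input=3 -> V=0 FIRE
t=2: input=1 -> V=8
t=3: input=2 -> V=0 FIRE
t=4: input=1 -> V=8
t=5: input=1 -> V=12
t=6: input=3 -> V=0 FIRE
t=7: input=0 -> V=0
t=8: input=1 -> V=8
t=9: input=2 -> V=0 FIRE
t=10: input=2 -> V=16
t=11: input=2 -> V=0 FIRE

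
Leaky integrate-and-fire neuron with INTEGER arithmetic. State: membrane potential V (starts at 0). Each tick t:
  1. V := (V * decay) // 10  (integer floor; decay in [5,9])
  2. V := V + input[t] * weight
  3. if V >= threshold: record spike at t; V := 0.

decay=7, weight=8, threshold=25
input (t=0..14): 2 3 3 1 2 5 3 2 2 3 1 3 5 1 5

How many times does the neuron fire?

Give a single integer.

Answer: 8

Derivation:
t=0: input=2 -> V=16
t=1: input=3 -> V=0 FIRE
t=2: input=3 -> V=24
t=3: input=1 -> V=24
t=4: input=2 -> V=0 FIRE
t=5: input=5 -> V=0 FIRE
t=6: input=3 -> V=24
t=7: input=2 -> V=0 FIRE
t=8: input=2 -> V=16
t=9: input=3 -> V=0 FIRE
t=10: input=1 -> V=8
t=11: input=3 -> V=0 FIRE
t=12: input=5 -> V=0 FIRE
t=13: input=1 -> V=8
t=14: input=5 -> V=0 FIRE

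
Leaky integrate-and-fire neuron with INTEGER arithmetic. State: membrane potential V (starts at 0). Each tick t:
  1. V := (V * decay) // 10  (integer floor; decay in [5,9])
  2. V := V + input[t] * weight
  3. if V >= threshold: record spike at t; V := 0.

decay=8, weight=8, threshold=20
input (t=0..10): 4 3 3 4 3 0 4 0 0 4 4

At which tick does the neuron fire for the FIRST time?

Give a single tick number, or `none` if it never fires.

Answer: 0

Derivation:
t=0: input=4 -> V=0 FIRE
t=1: input=3 -> V=0 FIRE
t=2: input=3 -> V=0 FIRE
t=3: input=4 -> V=0 FIRE
t=4: input=3 -> V=0 FIRE
t=5: input=0 -> V=0
t=6: input=4 -> V=0 FIRE
t=7: input=0 -> V=0
t=8: input=0 -> V=0
t=9: input=4 -> V=0 FIRE
t=10: input=4 -> V=0 FIRE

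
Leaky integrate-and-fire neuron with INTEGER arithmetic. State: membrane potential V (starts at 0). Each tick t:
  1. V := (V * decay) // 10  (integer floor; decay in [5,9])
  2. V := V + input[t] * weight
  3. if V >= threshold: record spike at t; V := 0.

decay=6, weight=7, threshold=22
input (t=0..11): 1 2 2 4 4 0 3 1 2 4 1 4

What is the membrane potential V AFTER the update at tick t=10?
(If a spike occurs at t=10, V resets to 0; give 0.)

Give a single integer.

Answer: 7

Derivation:
t=0: input=1 -> V=7
t=1: input=2 -> V=18
t=2: input=2 -> V=0 FIRE
t=3: input=4 -> V=0 FIRE
t=4: input=4 -> V=0 FIRE
t=5: input=0 -> V=0
t=6: input=3 -> V=21
t=7: input=1 -> V=19
t=8: input=2 -> V=0 FIRE
t=9: input=4 -> V=0 FIRE
t=10: input=1 -> V=7
t=11: input=4 -> V=0 FIRE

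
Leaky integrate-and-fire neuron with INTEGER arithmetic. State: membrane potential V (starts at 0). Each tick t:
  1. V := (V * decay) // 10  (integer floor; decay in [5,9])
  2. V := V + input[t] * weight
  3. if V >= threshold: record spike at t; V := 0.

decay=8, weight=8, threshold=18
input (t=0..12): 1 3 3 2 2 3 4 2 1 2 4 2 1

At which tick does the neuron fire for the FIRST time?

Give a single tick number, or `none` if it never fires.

t=0: input=1 -> V=8
t=1: input=3 -> V=0 FIRE
t=2: input=3 -> V=0 FIRE
t=3: input=2 -> V=16
t=4: input=2 -> V=0 FIRE
t=5: input=3 -> V=0 FIRE
t=6: input=4 -> V=0 FIRE
t=7: input=2 -> V=16
t=8: input=1 -> V=0 FIRE
t=9: input=2 -> V=16
t=10: input=4 -> V=0 FIRE
t=11: input=2 -> V=16
t=12: input=1 -> V=0 FIRE

Answer: 1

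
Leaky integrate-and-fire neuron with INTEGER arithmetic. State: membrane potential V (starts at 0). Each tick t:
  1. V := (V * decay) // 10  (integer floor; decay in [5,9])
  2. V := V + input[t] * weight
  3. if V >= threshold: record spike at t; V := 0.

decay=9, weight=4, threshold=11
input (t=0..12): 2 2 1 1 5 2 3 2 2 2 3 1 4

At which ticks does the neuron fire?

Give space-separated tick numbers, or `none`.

t=0: input=2 -> V=8
t=1: input=2 -> V=0 FIRE
t=2: input=1 -> V=4
t=3: input=1 -> V=7
t=4: input=5 -> V=0 FIRE
t=5: input=2 -> V=8
t=6: input=3 -> V=0 FIRE
t=7: input=2 -> V=8
t=8: input=2 -> V=0 FIRE
t=9: input=2 -> V=8
t=10: input=3 -> V=0 FIRE
t=11: input=1 -> V=4
t=12: input=4 -> V=0 FIRE

Answer: 1 4 6 8 10 12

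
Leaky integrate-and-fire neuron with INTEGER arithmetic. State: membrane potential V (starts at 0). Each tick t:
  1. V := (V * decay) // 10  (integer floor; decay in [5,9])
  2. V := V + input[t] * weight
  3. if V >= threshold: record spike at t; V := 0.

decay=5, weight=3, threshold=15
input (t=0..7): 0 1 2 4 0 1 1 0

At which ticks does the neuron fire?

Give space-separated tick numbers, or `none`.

Answer: 3

Derivation:
t=0: input=0 -> V=0
t=1: input=1 -> V=3
t=2: input=2 -> V=7
t=3: input=4 -> V=0 FIRE
t=4: input=0 -> V=0
t=5: input=1 -> V=3
t=6: input=1 -> V=4
t=7: input=0 -> V=2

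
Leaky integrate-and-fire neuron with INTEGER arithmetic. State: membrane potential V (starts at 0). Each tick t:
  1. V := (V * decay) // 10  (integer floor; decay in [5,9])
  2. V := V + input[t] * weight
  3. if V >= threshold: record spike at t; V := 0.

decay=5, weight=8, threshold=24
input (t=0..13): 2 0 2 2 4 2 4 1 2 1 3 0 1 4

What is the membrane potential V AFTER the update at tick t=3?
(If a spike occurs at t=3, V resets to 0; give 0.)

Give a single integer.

t=0: input=2 -> V=16
t=1: input=0 -> V=8
t=2: input=2 -> V=20
t=3: input=2 -> V=0 FIRE
t=4: input=4 -> V=0 FIRE
t=5: input=2 -> V=16
t=6: input=4 -> V=0 FIRE
t=7: input=1 -> V=8
t=8: input=2 -> V=20
t=9: input=1 -> V=18
t=10: input=3 -> V=0 FIRE
t=11: input=0 -> V=0
t=12: input=1 -> V=8
t=13: input=4 -> V=0 FIRE

Answer: 0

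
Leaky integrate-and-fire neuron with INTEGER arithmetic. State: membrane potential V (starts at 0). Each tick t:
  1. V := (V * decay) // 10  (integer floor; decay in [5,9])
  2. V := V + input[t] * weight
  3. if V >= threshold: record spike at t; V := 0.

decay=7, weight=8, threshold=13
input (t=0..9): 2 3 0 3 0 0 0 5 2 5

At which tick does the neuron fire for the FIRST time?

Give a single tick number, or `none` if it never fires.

Answer: 0

Derivation:
t=0: input=2 -> V=0 FIRE
t=1: input=3 -> V=0 FIRE
t=2: input=0 -> V=0
t=3: input=3 -> V=0 FIRE
t=4: input=0 -> V=0
t=5: input=0 -> V=0
t=6: input=0 -> V=0
t=7: input=5 -> V=0 FIRE
t=8: input=2 -> V=0 FIRE
t=9: input=5 -> V=0 FIRE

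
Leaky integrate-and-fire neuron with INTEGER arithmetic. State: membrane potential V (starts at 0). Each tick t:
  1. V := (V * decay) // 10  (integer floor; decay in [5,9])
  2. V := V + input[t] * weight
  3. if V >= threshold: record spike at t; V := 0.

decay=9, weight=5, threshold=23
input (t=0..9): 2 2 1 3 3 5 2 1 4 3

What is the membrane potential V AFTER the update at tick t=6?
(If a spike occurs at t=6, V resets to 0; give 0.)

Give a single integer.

t=0: input=2 -> V=10
t=1: input=2 -> V=19
t=2: input=1 -> V=22
t=3: input=3 -> V=0 FIRE
t=4: input=3 -> V=15
t=5: input=5 -> V=0 FIRE
t=6: input=2 -> V=10
t=7: input=1 -> V=14
t=8: input=4 -> V=0 FIRE
t=9: input=3 -> V=15

Answer: 10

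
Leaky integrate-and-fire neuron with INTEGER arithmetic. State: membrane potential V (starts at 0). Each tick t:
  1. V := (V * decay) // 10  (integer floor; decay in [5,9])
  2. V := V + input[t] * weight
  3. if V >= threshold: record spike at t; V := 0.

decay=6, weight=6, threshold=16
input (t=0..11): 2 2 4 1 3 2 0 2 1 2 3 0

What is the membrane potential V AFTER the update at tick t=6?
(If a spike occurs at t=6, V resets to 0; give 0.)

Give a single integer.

t=0: input=2 -> V=12
t=1: input=2 -> V=0 FIRE
t=2: input=4 -> V=0 FIRE
t=3: input=1 -> V=6
t=4: input=3 -> V=0 FIRE
t=5: input=2 -> V=12
t=6: input=0 -> V=7
t=7: input=2 -> V=0 FIRE
t=8: input=1 -> V=6
t=9: input=2 -> V=15
t=10: input=3 -> V=0 FIRE
t=11: input=0 -> V=0

Answer: 7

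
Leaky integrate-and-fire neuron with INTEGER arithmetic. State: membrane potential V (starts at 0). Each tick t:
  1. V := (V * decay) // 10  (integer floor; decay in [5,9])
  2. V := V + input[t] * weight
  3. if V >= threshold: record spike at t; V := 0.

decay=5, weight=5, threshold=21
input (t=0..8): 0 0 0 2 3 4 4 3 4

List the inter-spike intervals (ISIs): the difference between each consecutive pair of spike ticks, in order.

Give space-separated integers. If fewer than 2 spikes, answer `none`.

Answer: 2

Derivation:
t=0: input=0 -> V=0
t=1: input=0 -> V=0
t=2: input=0 -> V=0
t=3: input=2 -> V=10
t=4: input=3 -> V=20
t=5: input=4 -> V=0 FIRE
t=6: input=4 -> V=20
t=7: input=3 -> V=0 FIRE
t=8: input=4 -> V=20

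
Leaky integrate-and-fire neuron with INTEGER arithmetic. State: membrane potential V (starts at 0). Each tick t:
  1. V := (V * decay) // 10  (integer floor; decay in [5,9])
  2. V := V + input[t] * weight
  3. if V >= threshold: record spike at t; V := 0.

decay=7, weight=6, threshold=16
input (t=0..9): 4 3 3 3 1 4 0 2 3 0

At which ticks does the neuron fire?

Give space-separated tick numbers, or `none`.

Answer: 0 1 2 3 5 8

Derivation:
t=0: input=4 -> V=0 FIRE
t=1: input=3 -> V=0 FIRE
t=2: input=3 -> V=0 FIRE
t=3: input=3 -> V=0 FIRE
t=4: input=1 -> V=6
t=5: input=4 -> V=0 FIRE
t=6: input=0 -> V=0
t=7: input=2 -> V=12
t=8: input=3 -> V=0 FIRE
t=9: input=0 -> V=0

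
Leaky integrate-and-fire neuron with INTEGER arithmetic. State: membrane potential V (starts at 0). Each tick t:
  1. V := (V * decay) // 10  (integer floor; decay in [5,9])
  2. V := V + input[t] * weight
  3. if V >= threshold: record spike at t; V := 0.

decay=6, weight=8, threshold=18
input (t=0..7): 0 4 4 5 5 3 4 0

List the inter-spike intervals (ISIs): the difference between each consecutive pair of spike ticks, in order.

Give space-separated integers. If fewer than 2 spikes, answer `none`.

Answer: 1 1 1 1 1

Derivation:
t=0: input=0 -> V=0
t=1: input=4 -> V=0 FIRE
t=2: input=4 -> V=0 FIRE
t=3: input=5 -> V=0 FIRE
t=4: input=5 -> V=0 FIRE
t=5: input=3 -> V=0 FIRE
t=6: input=4 -> V=0 FIRE
t=7: input=0 -> V=0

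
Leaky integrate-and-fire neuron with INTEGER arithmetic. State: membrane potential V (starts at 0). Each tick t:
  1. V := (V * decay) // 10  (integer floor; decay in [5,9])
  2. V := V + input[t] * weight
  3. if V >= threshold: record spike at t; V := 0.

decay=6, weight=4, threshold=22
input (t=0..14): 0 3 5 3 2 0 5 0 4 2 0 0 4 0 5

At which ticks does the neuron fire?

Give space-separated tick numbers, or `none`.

t=0: input=0 -> V=0
t=1: input=3 -> V=12
t=2: input=5 -> V=0 FIRE
t=3: input=3 -> V=12
t=4: input=2 -> V=15
t=5: input=0 -> V=9
t=6: input=5 -> V=0 FIRE
t=7: input=0 -> V=0
t=8: input=4 -> V=16
t=9: input=2 -> V=17
t=10: input=0 -> V=10
t=11: input=0 -> V=6
t=12: input=4 -> V=19
t=13: input=0 -> V=11
t=14: input=5 -> V=0 FIRE

Answer: 2 6 14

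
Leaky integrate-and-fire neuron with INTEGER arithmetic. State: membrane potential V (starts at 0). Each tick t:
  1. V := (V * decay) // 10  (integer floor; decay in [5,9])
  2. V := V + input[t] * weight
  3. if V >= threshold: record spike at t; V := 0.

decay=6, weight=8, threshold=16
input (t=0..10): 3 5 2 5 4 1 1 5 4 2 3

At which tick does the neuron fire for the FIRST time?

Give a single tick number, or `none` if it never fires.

t=0: input=3 -> V=0 FIRE
t=1: input=5 -> V=0 FIRE
t=2: input=2 -> V=0 FIRE
t=3: input=5 -> V=0 FIRE
t=4: input=4 -> V=0 FIRE
t=5: input=1 -> V=8
t=6: input=1 -> V=12
t=7: input=5 -> V=0 FIRE
t=8: input=4 -> V=0 FIRE
t=9: input=2 -> V=0 FIRE
t=10: input=3 -> V=0 FIRE

Answer: 0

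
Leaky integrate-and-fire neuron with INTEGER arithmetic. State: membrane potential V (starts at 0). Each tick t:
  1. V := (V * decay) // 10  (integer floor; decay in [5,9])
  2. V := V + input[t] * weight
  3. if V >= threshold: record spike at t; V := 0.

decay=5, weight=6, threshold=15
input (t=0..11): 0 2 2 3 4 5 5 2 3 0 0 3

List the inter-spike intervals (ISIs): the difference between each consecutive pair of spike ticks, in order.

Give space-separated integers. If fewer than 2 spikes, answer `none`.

Answer: 1 1 1 1 2 3

Derivation:
t=0: input=0 -> V=0
t=1: input=2 -> V=12
t=2: input=2 -> V=0 FIRE
t=3: input=3 -> V=0 FIRE
t=4: input=4 -> V=0 FIRE
t=5: input=5 -> V=0 FIRE
t=6: input=5 -> V=0 FIRE
t=7: input=2 -> V=12
t=8: input=3 -> V=0 FIRE
t=9: input=0 -> V=0
t=10: input=0 -> V=0
t=11: input=3 -> V=0 FIRE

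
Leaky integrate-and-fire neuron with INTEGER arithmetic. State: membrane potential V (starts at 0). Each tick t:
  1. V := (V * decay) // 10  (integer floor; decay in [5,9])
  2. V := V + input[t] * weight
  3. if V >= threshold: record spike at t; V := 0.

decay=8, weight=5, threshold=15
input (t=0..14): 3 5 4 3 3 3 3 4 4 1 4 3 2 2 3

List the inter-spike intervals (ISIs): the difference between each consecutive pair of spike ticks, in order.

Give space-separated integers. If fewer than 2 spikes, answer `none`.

t=0: input=3 -> V=0 FIRE
t=1: input=5 -> V=0 FIRE
t=2: input=4 -> V=0 FIRE
t=3: input=3 -> V=0 FIRE
t=4: input=3 -> V=0 FIRE
t=5: input=3 -> V=0 FIRE
t=6: input=3 -> V=0 FIRE
t=7: input=4 -> V=0 FIRE
t=8: input=4 -> V=0 FIRE
t=9: input=1 -> V=5
t=10: input=4 -> V=0 FIRE
t=11: input=3 -> V=0 FIRE
t=12: input=2 -> V=10
t=13: input=2 -> V=0 FIRE
t=14: input=3 -> V=0 FIRE

Answer: 1 1 1 1 1 1 1 1 2 1 2 1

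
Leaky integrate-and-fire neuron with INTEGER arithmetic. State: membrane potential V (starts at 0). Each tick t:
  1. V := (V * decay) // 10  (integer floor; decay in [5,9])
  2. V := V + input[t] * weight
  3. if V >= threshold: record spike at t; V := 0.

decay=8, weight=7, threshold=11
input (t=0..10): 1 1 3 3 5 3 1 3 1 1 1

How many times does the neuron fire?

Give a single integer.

t=0: input=1 -> V=7
t=1: input=1 -> V=0 FIRE
t=2: input=3 -> V=0 FIRE
t=3: input=3 -> V=0 FIRE
t=4: input=5 -> V=0 FIRE
t=5: input=3 -> V=0 FIRE
t=6: input=1 -> V=7
t=7: input=3 -> V=0 FIRE
t=8: input=1 -> V=7
t=9: input=1 -> V=0 FIRE
t=10: input=1 -> V=7

Answer: 7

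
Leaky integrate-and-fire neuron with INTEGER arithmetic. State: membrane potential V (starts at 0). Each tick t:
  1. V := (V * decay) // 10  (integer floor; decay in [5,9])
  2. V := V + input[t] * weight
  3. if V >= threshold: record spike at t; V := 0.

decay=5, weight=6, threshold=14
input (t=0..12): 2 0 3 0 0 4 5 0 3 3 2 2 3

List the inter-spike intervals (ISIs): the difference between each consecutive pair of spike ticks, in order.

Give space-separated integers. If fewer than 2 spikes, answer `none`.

Answer: 3 1 2 1 2 1

Derivation:
t=0: input=2 -> V=12
t=1: input=0 -> V=6
t=2: input=3 -> V=0 FIRE
t=3: input=0 -> V=0
t=4: input=0 -> V=0
t=5: input=4 -> V=0 FIRE
t=6: input=5 -> V=0 FIRE
t=7: input=0 -> V=0
t=8: input=3 -> V=0 FIRE
t=9: input=3 -> V=0 FIRE
t=10: input=2 -> V=12
t=11: input=2 -> V=0 FIRE
t=12: input=3 -> V=0 FIRE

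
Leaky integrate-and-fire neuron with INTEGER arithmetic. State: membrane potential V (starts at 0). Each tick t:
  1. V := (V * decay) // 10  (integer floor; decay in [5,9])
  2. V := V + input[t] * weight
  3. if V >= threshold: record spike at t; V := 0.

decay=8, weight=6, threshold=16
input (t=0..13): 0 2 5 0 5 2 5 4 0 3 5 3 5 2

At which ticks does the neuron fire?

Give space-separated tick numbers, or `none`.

t=0: input=0 -> V=0
t=1: input=2 -> V=12
t=2: input=5 -> V=0 FIRE
t=3: input=0 -> V=0
t=4: input=5 -> V=0 FIRE
t=5: input=2 -> V=12
t=6: input=5 -> V=0 FIRE
t=7: input=4 -> V=0 FIRE
t=8: input=0 -> V=0
t=9: input=3 -> V=0 FIRE
t=10: input=5 -> V=0 FIRE
t=11: input=3 -> V=0 FIRE
t=12: input=5 -> V=0 FIRE
t=13: input=2 -> V=12

Answer: 2 4 6 7 9 10 11 12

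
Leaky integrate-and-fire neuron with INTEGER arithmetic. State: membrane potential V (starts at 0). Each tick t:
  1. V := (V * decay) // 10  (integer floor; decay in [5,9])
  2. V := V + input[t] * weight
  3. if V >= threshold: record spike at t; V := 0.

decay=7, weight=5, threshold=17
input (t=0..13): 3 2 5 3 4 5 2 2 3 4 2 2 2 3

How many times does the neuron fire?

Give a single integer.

Answer: 8

Derivation:
t=0: input=3 -> V=15
t=1: input=2 -> V=0 FIRE
t=2: input=5 -> V=0 FIRE
t=3: input=3 -> V=15
t=4: input=4 -> V=0 FIRE
t=5: input=5 -> V=0 FIRE
t=6: input=2 -> V=10
t=7: input=2 -> V=0 FIRE
t=8: input=3 -> V=15
t=9: input=4 -> V=0 FIRE
t=10: input=2 -> V=10
t=11: input=2 -> V=0 FIRE
t=12: input=2 -> V=10
t=13: input=3 -> V=0 FIRE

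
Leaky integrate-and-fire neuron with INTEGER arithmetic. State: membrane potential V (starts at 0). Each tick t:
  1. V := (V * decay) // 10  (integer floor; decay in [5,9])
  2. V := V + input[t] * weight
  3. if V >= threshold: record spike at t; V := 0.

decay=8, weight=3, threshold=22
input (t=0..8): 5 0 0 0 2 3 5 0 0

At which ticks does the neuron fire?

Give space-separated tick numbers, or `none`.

t=0: input=5 -> V=15
t=1: input=0 -> V=12
t=2: input=0 -> V=9
t=3: input=0 -> V=7
t=4: input=2 -> V=11
t=5: input=3 -> V=17
t=6: input=5 -> V=0 FIRE
t=7: input=0 -> V=0
t=8: input=0 -> V=0

Answer: 6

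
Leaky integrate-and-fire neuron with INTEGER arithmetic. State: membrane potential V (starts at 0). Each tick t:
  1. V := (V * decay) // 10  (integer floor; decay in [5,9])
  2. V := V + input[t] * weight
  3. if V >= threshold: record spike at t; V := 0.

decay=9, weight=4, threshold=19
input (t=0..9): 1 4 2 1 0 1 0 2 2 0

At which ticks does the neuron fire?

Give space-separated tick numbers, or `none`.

Answer: 1 8

Derivation:
t=0: input=1 -> V=4
t=1: input=4 -> V=0 FIRE
t=2: input=2 -> V=8
t=3: input=1 -> V=11
t=4: input=0 -> V=9
t=5: input=1 -> V=12
t=6: input=0 -> V=10
t=7: input=2 -> V=17
t=8: input=2 -> V=0 FIRE
t=9: input=0 -> V=0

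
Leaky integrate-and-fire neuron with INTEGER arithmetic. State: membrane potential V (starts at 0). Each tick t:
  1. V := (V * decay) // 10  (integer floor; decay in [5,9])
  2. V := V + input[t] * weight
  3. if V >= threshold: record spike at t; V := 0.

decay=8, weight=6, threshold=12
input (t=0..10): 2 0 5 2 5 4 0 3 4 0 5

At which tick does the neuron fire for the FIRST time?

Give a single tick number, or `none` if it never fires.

Answer: 0

Derivation:
t=0: input=2 -> V=0 FIRE
t=1: input=0 -> V=0
t=2: input=5 -> V=0 FIRE
t=3: input=2 -> V=0 FIRE
t=4: input=5 -> V=0 FIRE
t=5: input=4 -> V=0 FIRE
t=6: input=0 -> V=0
t=7: input=3 -> V=0 FIRE
t=8: input=4 -> V=0 FIRE
t=9: input=0 -> V=0
t=10: input=5 -> V=0 FIRE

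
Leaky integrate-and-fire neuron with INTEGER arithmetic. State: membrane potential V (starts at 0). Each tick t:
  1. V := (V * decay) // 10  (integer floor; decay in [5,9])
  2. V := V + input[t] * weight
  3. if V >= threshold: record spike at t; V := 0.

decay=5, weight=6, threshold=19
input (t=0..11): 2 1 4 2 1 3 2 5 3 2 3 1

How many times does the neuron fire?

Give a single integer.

Answer: 4

Derivation:
t=0: input=2 -> V=12
t=1: input=1 -> V=12
t=2: input=4 -> V=0 FIRE
t=3: input=2 -> V=12
t=4: input=1 -> V=12
t=5: input=3 -> V=0 FIRE
t=6: input=2 -> V=12
t=7: input=5 -> V=0 FIRE
t=8: input=3 -> V=18
t=9: input=2 -> V=0 FIRE
t=10: input=3 -> V=18
t=11: input=1 -> V=15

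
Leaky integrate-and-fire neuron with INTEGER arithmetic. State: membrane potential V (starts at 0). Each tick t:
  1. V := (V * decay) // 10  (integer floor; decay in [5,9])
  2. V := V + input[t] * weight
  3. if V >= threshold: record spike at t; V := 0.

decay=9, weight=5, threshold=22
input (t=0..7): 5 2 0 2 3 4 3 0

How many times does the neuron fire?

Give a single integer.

t=0: input=5 -> V=0 FIRE
t=1: input=2 -> V=10
t=2: input=0 -> V=9
t=3: input=2 -> V=18
t=4: input=3 -> V=0 FIRE
t=5: input=4 -> V=20
t=6: input=3 -> V=0 FIRE
t=7: input=0 -> V=0

Answer: 3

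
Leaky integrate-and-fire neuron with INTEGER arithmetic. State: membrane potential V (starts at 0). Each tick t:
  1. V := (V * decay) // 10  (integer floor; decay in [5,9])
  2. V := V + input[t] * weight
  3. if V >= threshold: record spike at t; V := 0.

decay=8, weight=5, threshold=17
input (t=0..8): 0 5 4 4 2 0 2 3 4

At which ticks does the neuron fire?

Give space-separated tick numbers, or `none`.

t=0: input=0 -> V=0
t=1: input=5 -> V=0 FIRE
t=2: input=4 -> V=0 FIRE
t=3: input=4 -> V=0 FIRE
t=4: input=2 -> V=10
t=5: input=0 -> V=8
t=6: input=2 -> V=16
t=7: input=3 -> V=0 FIRE
t=8: input=4 -> V=0 FIRE

Answer: 1 2 3 7 8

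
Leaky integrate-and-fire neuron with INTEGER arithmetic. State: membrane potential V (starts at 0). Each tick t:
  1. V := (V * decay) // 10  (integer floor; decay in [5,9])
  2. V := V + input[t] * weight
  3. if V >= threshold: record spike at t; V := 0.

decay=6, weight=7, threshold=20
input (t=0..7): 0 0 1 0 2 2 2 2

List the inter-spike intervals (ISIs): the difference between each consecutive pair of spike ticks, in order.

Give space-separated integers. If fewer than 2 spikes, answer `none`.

t=0: input=0 -> V=0
t=1: input=0 -> V=0
t=2: input=1 -> V=7
t=3: input=0 -> V=4
t=4: input=2 -> V=16
t=5: input=2 -> V=0 FIRE
t=6: input=2 -> V=14
t=7: input=2 -> V=0 FIRE

Answer: 2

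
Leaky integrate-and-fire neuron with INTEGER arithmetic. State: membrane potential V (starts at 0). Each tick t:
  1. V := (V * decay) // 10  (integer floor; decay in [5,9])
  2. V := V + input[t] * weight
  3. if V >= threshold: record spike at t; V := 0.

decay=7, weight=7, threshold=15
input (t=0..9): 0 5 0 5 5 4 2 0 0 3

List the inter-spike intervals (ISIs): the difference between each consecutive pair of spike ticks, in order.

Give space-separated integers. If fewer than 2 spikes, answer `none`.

t=0: input=0 -> V=0
t=1: input=5 -> V=0 FIRE
t=2: input=0 -> V=0
t=3: input=5 -> V=0 FIRE
t=4: input=5 -> V=0 FIRE
t=5: input=4 -> V=0 FIRE
t=6: input=2 -> V=14
t=7: input=0 -> V=9
t=8: input=0 -> V=6
t=9: input=3 -> V=0 FIRE

Answer: 2 1 1 4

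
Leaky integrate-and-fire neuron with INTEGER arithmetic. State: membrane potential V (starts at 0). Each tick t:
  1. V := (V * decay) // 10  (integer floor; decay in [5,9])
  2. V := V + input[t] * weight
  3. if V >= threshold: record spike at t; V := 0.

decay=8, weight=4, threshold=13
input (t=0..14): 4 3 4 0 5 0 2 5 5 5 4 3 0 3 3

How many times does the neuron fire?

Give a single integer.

Answer: 8

Derivation:
t=0: input=4 -> V=0 FIRE
t=1: input=3 -> V=12
t=2: input=4 -> V=0 FIRE
t=3: input=0 -> V=0
t=4: input=5 -> V=0 FIRE
t=5: input=0 -> V=0
t=6: input=2 -> V=8
t=7: input=5 -> V=0 FIRE
t=8: input=5 -> V=0 FIRE
t=9: input=5 -> V=0 FIRE
t=10: input=4 -> V=0 FIRE
t=11: input=3 -> V=12
t=12: input=0 -> V=9
t=13: input=3 -> V=0 FIRE
t=14: input=3 -> V=12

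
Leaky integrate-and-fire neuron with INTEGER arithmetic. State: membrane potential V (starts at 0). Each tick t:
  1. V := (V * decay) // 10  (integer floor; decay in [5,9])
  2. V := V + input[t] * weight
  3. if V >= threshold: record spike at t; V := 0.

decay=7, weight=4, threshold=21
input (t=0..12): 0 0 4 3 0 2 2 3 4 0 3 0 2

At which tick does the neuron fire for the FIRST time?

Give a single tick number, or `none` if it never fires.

Answer: 3

Derivation:
t=0: input=0 -> V=0
t=1: input=0 -> V=0
t=2: input=4 -> V=16
t=3: input=3 -> V=0 FIRE
t=4: input=0 -> V=0
t=5: input=2 -> V=8
t=6: input=2 -> V=13
t=7: input=3 -> V=0 FIRE
t=8: input=4 -> V=16
t=9: input=0 -> V=11
t=10: input=3 -> V=19
t=11: input=0 -> V=13
t=12: input=2 -> V=17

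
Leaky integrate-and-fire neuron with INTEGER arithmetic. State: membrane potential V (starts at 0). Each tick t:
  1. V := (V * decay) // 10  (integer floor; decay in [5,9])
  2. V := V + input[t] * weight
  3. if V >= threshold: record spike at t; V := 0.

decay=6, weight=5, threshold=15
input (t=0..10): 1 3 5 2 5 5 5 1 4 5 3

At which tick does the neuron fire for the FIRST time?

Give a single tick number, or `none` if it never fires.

Answer: 1

Derivation:
t=0: input=1 -> V=5
t=1: input=3 -> V=0 FIRE
t=2: input=5 -> V=0 FIRE
t=3: input=2 -> V=10
t=4: input=5 -> V=0 FIRE
t=5: input=5 -> V=0 FIRE
t=6: input=5 -> V=0 FIRE
t=7: input=1 -> V=5
t=8: input=4 -> V=0 FIRE
t=9: input=5 -> V=0 FIRE
t=10: input=3 -> V=0 FIRE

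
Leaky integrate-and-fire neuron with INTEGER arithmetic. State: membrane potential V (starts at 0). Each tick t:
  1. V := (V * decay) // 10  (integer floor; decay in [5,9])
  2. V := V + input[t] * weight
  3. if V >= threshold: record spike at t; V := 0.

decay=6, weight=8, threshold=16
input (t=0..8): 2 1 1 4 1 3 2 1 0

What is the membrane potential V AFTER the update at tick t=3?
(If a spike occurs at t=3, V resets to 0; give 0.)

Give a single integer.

Answer: 0

Derivation:
t=0: input=2 -> V=0 FIRE
t=1: input=1 -> V=8
t=2: input=1 -> V=12
t=3: input=4 -> V=0 FIRE
t=4: input=1 -> V=8
t=5: input=3 -> V=0 FIRE
t=6: input=2 -> V=0 FIRE
t=7: input=1 -> V=8
t=8: input=0 -> V=4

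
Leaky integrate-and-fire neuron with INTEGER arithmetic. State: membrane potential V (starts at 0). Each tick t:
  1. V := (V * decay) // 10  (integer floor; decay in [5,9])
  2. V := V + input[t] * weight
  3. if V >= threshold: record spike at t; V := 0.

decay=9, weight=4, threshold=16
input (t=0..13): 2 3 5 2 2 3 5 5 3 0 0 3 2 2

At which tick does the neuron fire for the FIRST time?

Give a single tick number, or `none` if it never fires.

t=0: input=2 -> V=8
t=1: input=3 -> V=0 FIRE
t=2: input=5 -> V=0 FIRE
t=3: input=2 -> V=8
t=4: input=2 -> V=15
t=5: input=3 -> V=0 FIRE
t=6: input=5 -> V=0 FIRE
t=7: input=5 -> V=0 FIRE
t=8: input=3 -> V=12
t=9: input=0 -> V=10
t=10: input=0 -> V=9
t=11: input=3 -> V=0 FIRE
t=12: input=2 -> V=8
t=13: input=2 -> V=15

Answer: 1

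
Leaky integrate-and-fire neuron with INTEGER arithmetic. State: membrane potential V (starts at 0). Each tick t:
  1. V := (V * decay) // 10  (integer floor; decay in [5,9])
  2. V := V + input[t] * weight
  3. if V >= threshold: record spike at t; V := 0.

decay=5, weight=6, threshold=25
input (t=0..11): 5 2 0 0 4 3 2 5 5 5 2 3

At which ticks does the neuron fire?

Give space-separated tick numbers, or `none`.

Answer: 0 4 7 8 9

Derivation:
t=0: input=5 -> V=0 FIRE
t=1: input=2 -> V=12
t=2: input=0 -> V=6
t=3: input=0 -> V=3
t=4: input=4 -> V=0 FIRE
t=5: input=3 -> V=18
t=6: input=2 -> V=21
t=7: input=5 -> V=0 FIRE
t=8: input=5 -> V=0 FIRE
t=9: input=5 -> V=0 FIRE
t=10: input=2 -> V=12
t=11: input=3 -> V=24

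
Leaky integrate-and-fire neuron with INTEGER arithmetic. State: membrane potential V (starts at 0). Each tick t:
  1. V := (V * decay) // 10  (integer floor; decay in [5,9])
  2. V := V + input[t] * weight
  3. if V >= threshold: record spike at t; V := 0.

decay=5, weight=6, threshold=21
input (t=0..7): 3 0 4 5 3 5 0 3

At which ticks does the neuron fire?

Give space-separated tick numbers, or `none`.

Answer: 2 3 5

Derivation:
t=0: input=3 -> V=18
t=1: input=0 -> V=9
t=2: input=4 -> V=0 FIRE
t=3: input=5 -> V=0 FIRE
t=4: input=3 -> V=18
t=5: input=5 -> V=0 FIRE
t=6: input=0 -> V=0
t=7: input=3 -> V=18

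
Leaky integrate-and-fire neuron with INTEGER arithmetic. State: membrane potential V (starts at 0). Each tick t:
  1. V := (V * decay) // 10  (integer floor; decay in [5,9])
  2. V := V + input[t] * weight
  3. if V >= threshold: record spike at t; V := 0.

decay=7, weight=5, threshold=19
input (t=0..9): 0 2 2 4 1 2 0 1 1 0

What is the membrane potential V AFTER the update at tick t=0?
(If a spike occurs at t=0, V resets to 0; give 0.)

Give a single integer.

Answer: 0

Derivation:
t=0: input=0 -> V=0
t=1: input=2 -> V=10
t=2: input=2 -> V=17
t=3: input=4 -> V=0 FIRE
t=4: input=1 -> V=5
t=5: input=2 -> V=13
t=6: input=0 -> V=9
t=7: input=1 -> V=11
t=8: input=1 -> V=12
t=9: input=0 -> V=8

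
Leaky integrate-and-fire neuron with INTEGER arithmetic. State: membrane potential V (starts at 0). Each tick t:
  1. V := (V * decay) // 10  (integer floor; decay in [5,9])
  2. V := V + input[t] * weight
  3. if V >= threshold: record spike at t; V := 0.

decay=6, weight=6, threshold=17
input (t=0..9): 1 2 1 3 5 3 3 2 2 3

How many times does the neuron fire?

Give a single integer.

t=0: input=1 -> V=6
t=1: input=2 -> V=15
t=2: input=1 -> V=15
t=3: input=3 -> V=0 FIRE
t=4: input=5 -> V=0 FIRE
t=5: input=3 -> V=0 FIRE
t=6: input=3 -> V=0 FIRE
t=7: input=2 -> V=12
t=8: input=2 -> V=0 FIRE
t=9: input=3 -> V=0 FIRE

Answer: 6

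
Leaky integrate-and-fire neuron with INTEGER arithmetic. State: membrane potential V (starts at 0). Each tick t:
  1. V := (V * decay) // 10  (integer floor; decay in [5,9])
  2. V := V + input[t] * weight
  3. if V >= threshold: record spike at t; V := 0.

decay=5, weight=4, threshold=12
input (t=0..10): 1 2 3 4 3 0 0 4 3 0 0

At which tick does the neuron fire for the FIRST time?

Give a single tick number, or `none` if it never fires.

Answer: 2

Derivation:
t=0: input=1 -> V=4
t=1: input=2 -> V=10
t=2: input=3 -> V=0 FIRE
t=3: input=4 -> V=0 FIRE
t=4: input=3 -> V=0 FIRE
t=5: input=0 -> V=0
t=6: input=0 -> V=0
t=7: input=4 -> V=0 FIRE
t=8: input=3 -> V=0 FIRE
t=9: input=0 -> V=0
t=10: input=0 -> V=0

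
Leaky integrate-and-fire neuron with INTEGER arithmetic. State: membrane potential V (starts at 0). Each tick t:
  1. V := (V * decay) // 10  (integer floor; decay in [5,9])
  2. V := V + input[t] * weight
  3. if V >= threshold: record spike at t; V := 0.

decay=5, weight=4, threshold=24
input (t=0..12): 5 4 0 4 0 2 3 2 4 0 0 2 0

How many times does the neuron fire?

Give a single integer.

t=0: input=5 -> V=20
t=1: input=4 -> V=0 FIRE
t=2: input=0 -> V=0
t=3: input=4 -> V=16
t=4: input=0 -> V=8
t=5: input=2 -> V=12
t=6: input=3 -> V=18
t=7: input=2 -> V=17
t=8: input=4 -> V=0 FIRE
t=9: input=0 -> V=0
t=10: input=0 -> V=0
t=11: input=2 -> V=8
t=12: input=0 -> V=4

Answer: 2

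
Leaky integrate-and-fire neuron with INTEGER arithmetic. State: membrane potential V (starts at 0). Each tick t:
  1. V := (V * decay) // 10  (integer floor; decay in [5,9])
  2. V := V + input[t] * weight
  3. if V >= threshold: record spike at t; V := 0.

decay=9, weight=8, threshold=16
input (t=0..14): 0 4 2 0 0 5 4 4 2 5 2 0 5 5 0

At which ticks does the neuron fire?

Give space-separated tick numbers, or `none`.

Answer: 1 2 5 6 7 8 9 10 12 13

Derivation:
t=0: input=0 -> V=0
t=1: input=4 -> V=0 FIRE
t=2: input=2 -> V=0 FIRE
t=3: input=0 -> V=0
t=4: input=0 -> V=0
t=5: input=5 -> V=0 FIRE
t=6: input=4 -> V=0 FIRE
t=7: input=4 -> V=0 FIRE
t=8: input=2 -> V=0 FIRE
t=9: input=5 -> V=0 FIRE
t=10: input=2 -> V=0 FIRE
t=11: input=0 -> V=0
t=12: input=5 -> V=0 FIRE
t=13: input=5 -> V=0 FIRE
t=14: input=0 -> V=0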